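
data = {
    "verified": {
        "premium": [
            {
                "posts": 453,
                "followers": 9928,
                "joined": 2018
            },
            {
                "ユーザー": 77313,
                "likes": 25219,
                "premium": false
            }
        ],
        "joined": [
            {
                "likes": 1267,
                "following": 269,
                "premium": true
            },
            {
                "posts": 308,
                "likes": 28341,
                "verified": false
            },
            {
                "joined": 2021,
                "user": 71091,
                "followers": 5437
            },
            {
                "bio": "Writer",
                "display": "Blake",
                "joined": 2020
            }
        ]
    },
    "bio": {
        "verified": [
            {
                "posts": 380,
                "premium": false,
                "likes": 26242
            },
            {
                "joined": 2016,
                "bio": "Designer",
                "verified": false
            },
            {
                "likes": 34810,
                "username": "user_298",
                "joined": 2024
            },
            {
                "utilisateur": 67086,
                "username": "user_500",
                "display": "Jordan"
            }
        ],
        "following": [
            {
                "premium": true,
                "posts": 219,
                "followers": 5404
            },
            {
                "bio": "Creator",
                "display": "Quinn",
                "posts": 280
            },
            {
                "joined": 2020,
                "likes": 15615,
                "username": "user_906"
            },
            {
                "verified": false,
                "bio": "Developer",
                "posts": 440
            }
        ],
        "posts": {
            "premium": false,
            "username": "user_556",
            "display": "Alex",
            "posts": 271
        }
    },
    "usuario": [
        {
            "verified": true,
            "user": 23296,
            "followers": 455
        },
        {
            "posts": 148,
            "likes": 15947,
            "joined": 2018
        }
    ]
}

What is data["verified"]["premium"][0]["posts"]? 453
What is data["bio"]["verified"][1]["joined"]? 2016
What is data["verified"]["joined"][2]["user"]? 71091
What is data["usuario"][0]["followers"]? 455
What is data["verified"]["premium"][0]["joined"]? 2018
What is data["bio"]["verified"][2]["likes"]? 34810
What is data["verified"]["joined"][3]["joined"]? 2020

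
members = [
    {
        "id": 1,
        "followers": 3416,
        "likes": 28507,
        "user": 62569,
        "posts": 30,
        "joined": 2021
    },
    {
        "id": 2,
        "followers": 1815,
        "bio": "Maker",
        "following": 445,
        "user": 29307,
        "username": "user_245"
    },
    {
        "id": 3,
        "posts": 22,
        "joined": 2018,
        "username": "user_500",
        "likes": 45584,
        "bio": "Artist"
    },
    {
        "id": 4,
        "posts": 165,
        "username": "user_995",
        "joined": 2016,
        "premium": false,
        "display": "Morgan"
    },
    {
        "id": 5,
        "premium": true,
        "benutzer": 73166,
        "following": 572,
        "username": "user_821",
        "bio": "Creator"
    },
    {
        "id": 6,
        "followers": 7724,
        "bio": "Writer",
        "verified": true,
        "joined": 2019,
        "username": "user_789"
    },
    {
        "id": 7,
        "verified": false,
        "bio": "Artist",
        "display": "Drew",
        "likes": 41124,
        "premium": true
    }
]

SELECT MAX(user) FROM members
62569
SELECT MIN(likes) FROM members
28507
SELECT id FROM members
[1, 2, 3, 4, 5, 6, 7]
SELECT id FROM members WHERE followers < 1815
[]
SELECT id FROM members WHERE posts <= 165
[1, 3, 4]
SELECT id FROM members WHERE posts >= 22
[1, 3, 4]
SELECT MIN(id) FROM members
1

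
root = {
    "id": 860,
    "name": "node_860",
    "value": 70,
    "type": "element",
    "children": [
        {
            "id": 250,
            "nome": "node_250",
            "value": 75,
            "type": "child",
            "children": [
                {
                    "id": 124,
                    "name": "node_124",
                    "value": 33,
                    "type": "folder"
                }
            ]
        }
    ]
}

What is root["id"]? 860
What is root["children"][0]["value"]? 75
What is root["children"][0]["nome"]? "node_250"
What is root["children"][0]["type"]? "child"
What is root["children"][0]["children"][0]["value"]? 33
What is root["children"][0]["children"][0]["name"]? "node_124"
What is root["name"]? "node_860"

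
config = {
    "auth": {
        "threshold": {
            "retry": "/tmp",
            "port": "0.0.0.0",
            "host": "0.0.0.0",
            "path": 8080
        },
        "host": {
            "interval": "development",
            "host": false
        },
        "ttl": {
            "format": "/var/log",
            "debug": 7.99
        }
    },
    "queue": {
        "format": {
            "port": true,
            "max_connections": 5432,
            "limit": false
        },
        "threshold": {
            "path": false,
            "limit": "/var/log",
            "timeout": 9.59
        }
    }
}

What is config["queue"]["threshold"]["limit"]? "/var/log"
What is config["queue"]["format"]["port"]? True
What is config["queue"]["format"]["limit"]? False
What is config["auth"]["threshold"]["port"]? "0.0.0.0"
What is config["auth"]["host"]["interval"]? "development"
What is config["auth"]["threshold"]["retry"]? "/tmp"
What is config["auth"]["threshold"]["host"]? "0.0.0.0"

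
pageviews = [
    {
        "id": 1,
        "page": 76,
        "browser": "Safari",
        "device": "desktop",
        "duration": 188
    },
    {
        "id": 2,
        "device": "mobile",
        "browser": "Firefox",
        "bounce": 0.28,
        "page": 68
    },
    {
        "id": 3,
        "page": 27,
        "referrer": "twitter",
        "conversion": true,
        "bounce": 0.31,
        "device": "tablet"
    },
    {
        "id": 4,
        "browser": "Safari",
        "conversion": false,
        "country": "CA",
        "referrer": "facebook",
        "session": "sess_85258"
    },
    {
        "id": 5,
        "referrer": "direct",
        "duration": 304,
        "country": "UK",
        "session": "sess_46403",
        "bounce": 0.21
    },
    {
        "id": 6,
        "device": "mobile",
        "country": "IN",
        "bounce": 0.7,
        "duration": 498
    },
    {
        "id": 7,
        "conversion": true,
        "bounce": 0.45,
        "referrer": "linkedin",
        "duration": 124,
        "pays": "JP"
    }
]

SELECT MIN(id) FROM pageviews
1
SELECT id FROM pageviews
[1, 2, 3, 4, 5, 6, 7]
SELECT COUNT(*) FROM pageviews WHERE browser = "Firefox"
1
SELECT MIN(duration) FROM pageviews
124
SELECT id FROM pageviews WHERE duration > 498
[]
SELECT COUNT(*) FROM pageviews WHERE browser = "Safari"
2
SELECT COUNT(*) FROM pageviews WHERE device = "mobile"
2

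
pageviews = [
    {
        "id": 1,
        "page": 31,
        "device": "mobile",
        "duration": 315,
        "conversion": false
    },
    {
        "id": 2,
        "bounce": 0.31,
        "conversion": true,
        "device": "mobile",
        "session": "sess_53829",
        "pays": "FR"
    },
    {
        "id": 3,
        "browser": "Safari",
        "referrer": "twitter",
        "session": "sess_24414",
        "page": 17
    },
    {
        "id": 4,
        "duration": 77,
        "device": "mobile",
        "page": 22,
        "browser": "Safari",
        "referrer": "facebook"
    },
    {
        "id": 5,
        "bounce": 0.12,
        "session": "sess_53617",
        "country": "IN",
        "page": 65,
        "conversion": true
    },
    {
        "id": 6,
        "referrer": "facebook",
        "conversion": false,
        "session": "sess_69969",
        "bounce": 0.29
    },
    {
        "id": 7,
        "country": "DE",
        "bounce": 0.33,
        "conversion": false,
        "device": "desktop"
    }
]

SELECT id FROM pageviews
[1, 2, 3, 4, 5, 6, 7]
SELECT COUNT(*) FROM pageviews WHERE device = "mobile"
3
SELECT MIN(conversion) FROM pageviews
False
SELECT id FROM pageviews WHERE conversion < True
[1, 6, 7]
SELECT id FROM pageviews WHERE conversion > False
[2, 5]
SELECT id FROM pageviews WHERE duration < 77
[]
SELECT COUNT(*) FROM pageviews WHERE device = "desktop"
1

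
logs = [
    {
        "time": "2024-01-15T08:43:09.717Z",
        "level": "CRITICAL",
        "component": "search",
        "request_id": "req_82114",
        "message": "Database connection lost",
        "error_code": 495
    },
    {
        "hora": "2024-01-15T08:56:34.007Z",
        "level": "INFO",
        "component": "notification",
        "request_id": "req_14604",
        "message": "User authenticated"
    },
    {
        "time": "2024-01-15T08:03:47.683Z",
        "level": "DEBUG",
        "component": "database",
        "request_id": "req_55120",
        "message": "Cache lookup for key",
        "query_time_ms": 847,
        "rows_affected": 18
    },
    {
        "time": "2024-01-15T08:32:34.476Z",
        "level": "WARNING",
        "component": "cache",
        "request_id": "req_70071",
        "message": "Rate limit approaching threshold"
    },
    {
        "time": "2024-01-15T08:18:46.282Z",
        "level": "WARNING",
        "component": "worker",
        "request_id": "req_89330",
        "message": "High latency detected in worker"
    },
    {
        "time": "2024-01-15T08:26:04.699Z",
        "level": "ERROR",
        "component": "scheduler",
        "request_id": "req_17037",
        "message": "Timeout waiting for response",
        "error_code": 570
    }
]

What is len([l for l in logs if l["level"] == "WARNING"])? 2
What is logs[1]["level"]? "INFO"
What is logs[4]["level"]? "WARNING"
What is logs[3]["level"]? "WARNING"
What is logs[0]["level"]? "CRITICAL"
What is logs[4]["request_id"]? "req_89330"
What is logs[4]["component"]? "worker"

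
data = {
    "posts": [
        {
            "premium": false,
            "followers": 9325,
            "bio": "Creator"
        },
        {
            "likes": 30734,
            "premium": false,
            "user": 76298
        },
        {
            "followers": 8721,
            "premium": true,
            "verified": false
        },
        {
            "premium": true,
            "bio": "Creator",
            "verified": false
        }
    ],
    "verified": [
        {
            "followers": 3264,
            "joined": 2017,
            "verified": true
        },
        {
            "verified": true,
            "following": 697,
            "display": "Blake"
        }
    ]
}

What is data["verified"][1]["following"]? 697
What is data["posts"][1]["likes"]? 30734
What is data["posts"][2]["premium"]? True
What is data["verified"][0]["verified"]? True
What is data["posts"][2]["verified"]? False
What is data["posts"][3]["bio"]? "Creator"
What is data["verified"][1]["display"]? "Blake"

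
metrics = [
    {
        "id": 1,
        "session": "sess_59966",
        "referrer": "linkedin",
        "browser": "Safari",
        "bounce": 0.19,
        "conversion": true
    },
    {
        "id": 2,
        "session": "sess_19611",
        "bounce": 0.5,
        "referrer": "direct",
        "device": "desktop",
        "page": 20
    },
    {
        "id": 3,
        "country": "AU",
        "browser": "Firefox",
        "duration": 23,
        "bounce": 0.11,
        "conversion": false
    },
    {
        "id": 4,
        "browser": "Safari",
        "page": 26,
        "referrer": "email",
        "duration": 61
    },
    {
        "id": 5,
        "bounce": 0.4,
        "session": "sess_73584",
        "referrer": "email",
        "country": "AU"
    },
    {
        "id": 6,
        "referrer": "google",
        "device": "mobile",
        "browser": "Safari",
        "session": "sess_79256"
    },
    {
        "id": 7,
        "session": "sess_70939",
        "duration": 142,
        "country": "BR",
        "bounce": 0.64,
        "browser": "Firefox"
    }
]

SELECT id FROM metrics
[1, 2, 3, 4, 5, 6, 7]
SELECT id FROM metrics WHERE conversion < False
[]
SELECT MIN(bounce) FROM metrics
0.11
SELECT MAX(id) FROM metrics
7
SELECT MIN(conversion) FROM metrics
False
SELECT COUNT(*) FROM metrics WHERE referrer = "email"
2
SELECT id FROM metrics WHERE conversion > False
[1]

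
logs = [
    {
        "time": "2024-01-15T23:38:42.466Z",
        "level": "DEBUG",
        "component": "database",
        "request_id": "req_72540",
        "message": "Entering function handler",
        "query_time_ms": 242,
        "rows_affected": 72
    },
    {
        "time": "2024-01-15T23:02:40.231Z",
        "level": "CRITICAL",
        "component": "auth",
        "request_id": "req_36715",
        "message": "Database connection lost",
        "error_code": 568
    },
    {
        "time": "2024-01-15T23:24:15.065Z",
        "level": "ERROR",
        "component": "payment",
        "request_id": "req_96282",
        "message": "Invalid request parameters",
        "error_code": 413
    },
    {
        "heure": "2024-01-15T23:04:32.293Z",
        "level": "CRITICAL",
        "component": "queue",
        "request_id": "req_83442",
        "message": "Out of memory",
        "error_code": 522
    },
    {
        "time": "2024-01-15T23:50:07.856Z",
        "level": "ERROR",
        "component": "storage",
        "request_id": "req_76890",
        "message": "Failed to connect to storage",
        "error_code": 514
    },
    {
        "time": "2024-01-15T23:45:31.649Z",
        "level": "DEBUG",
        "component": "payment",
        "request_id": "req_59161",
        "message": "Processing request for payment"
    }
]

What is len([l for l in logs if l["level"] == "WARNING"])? 0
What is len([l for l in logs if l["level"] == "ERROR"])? 2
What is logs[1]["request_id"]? "req_36715"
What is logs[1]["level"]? "CRITICAL"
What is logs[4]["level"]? "ERROR"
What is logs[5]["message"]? "Processing request for payment"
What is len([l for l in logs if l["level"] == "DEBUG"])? 2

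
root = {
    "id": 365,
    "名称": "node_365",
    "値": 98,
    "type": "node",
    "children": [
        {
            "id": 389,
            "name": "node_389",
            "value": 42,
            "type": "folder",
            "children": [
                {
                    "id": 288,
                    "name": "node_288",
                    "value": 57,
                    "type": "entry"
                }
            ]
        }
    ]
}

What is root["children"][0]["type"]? "folder"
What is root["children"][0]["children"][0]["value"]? 57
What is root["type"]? "node"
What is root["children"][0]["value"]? 42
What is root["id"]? 365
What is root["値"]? 98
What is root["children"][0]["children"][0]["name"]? "node_288"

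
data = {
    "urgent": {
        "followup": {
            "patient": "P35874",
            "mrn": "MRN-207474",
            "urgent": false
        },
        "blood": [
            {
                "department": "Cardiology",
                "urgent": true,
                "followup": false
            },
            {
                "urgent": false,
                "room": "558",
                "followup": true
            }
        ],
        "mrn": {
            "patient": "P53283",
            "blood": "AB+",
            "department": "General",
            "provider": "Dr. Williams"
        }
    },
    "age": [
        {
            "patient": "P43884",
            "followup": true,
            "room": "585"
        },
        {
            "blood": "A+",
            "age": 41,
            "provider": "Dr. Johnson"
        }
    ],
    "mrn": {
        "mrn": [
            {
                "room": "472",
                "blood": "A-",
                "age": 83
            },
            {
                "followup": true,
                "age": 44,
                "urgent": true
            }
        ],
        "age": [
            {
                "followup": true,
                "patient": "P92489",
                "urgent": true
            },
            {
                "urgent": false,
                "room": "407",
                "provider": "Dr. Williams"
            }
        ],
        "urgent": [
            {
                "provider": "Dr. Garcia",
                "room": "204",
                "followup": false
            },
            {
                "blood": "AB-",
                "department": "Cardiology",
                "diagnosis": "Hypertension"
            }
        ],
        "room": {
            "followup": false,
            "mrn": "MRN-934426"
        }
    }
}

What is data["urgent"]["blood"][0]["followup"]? False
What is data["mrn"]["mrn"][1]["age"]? 44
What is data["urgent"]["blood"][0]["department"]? "Cardiology"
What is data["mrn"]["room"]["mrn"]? "MRN-934426"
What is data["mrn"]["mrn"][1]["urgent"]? True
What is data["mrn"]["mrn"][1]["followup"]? True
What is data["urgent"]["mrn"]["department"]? "General"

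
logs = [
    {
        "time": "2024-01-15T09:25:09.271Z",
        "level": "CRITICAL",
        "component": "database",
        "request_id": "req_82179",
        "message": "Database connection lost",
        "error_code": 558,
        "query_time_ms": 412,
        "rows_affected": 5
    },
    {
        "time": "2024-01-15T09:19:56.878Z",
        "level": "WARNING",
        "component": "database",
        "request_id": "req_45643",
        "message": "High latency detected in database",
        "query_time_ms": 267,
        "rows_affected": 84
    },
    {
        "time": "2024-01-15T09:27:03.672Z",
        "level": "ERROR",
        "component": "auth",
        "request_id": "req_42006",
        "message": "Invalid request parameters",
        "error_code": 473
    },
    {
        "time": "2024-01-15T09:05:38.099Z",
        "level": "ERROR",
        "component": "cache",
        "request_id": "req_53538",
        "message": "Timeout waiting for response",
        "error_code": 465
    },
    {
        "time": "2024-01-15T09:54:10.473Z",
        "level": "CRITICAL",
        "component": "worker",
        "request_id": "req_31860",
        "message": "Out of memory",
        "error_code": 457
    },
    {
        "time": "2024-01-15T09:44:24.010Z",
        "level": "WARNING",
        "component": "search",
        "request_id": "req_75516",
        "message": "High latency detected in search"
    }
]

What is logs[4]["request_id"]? "req_31860"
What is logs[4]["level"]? "CRITICAL"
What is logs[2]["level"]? "ERROR"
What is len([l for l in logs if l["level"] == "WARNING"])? 2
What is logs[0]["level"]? "CRITICAL"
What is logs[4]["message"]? "Out of memory"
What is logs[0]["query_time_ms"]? 412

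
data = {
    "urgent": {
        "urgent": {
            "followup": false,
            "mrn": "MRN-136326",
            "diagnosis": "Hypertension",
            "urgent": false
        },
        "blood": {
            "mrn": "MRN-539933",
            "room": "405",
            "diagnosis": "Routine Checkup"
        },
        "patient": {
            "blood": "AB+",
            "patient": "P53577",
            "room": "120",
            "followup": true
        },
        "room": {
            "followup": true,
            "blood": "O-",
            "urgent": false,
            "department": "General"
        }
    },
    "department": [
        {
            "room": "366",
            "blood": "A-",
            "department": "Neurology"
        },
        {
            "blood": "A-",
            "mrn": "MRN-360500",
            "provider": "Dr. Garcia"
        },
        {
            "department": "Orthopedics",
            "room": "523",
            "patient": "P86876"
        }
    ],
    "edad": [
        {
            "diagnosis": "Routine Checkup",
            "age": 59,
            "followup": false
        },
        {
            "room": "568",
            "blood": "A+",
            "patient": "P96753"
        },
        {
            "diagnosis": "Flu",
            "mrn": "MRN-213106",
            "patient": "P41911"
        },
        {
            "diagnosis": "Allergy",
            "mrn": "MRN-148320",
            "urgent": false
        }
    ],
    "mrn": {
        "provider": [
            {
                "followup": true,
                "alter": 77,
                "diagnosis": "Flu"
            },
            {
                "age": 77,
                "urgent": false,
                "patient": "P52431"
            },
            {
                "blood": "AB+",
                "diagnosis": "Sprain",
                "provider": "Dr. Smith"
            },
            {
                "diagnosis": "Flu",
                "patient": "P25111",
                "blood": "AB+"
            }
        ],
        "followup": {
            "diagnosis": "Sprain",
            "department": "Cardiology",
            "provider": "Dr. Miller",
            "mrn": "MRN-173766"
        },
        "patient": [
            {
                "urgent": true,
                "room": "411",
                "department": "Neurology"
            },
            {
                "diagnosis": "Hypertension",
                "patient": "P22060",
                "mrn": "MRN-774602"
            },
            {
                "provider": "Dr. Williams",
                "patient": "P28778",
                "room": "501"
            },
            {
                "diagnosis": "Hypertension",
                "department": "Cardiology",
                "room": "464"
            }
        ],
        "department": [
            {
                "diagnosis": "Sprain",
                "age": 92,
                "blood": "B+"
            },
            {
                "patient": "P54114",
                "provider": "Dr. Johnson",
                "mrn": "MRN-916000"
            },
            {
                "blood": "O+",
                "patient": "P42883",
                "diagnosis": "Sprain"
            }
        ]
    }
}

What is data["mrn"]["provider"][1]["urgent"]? False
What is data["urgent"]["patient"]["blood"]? "AB+"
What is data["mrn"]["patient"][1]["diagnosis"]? "Hypertension"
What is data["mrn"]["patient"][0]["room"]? "411"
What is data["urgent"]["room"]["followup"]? True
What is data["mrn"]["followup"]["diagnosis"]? "Sprain"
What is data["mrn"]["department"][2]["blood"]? "O+"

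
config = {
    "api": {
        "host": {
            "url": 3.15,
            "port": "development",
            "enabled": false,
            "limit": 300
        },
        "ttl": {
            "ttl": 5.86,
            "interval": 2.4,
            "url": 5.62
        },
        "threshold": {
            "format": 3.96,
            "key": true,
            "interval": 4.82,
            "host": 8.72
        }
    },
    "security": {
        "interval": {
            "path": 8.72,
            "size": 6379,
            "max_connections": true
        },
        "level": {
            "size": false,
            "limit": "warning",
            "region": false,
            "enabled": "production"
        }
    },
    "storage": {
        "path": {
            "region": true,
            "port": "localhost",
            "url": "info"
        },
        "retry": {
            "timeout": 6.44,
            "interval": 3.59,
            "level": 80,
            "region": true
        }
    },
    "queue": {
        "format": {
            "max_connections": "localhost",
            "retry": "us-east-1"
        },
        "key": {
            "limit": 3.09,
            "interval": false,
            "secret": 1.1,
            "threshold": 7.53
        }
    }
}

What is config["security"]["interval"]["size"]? 6379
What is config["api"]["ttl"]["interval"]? 2.4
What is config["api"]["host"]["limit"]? 300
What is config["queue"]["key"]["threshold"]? 7.53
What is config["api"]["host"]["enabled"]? False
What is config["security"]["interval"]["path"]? 8.72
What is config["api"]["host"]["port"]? "development"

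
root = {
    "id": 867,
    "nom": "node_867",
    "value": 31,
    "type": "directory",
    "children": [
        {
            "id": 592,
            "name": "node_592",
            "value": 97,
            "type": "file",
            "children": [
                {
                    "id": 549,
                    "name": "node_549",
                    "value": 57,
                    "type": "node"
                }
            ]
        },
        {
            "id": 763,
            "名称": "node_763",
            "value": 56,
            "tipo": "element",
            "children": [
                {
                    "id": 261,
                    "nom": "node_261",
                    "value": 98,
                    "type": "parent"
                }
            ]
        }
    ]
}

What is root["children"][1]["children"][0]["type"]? "parent"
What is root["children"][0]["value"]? 97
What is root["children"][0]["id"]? 592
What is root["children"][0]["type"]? "file"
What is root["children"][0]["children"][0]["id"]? 549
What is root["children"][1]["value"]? 56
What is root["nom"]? "node_867"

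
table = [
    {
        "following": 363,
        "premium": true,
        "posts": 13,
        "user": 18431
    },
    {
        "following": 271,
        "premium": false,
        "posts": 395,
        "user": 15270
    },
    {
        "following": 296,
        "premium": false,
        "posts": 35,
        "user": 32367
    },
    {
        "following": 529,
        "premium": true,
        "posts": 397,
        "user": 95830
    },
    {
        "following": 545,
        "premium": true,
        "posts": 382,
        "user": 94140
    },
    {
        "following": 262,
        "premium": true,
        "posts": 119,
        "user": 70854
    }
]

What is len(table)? 6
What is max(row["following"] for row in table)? 545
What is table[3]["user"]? 95830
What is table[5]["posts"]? 119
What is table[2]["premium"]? False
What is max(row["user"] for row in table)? 95830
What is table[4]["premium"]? True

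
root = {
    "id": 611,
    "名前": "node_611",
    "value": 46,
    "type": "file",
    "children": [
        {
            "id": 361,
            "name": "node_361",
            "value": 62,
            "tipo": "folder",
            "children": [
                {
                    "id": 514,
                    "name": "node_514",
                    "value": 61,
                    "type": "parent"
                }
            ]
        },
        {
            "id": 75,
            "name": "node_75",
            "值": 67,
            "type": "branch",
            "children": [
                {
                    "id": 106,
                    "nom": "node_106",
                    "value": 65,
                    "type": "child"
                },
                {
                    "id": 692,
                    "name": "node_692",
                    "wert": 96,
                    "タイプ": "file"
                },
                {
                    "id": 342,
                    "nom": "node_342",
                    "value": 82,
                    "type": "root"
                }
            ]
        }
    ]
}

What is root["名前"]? "node_611"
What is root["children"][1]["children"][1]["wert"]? 96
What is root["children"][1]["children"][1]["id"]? 692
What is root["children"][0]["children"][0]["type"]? "parent"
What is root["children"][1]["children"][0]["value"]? 65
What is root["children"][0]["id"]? 361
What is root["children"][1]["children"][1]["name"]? "node_692"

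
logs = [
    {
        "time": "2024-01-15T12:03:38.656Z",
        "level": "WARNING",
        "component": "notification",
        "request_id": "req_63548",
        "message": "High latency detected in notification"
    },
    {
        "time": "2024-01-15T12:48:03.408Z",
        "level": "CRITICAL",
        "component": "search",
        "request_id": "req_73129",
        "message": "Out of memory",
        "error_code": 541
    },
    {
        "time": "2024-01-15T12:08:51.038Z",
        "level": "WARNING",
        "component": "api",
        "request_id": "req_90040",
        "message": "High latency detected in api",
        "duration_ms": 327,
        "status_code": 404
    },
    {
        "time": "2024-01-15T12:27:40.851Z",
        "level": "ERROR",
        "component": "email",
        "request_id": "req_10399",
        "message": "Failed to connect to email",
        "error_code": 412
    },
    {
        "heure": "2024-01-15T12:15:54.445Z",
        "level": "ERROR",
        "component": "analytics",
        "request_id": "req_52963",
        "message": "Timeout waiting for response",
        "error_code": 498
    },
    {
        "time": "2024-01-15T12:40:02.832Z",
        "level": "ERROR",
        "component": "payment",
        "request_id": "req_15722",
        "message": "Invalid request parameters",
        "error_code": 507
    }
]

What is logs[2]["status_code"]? 404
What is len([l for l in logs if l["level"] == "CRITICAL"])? 1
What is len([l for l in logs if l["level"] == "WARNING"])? 2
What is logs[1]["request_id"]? "req_73129"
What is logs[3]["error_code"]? 412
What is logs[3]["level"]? "ERROR"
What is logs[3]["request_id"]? "req_10399"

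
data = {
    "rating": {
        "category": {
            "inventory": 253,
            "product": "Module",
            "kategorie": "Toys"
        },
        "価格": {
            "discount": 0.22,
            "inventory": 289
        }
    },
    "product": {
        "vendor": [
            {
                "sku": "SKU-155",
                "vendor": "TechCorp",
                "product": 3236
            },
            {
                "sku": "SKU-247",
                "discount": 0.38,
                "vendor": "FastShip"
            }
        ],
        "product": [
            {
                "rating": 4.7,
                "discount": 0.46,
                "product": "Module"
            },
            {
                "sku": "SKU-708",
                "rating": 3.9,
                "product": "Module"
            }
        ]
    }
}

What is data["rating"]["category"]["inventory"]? 253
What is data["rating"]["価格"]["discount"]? 0.22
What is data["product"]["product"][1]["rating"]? 3.9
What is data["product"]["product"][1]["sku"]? "SKU-708"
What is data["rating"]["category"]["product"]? "Module"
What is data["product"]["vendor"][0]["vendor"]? "TechCorp"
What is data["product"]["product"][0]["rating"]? 4.7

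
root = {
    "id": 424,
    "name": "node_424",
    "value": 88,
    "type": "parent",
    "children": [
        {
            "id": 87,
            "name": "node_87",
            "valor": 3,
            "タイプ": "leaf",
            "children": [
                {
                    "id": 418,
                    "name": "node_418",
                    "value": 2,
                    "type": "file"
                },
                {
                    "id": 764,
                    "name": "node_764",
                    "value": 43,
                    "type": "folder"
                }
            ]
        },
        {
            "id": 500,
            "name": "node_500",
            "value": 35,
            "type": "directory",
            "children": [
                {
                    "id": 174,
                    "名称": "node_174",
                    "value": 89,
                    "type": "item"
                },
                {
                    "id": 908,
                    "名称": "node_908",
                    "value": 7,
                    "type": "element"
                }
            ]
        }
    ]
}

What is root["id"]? 424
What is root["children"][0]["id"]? 87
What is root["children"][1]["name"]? "node_500"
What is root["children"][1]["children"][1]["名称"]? "node_908"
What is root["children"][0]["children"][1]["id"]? 764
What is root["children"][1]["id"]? 500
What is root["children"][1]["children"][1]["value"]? 7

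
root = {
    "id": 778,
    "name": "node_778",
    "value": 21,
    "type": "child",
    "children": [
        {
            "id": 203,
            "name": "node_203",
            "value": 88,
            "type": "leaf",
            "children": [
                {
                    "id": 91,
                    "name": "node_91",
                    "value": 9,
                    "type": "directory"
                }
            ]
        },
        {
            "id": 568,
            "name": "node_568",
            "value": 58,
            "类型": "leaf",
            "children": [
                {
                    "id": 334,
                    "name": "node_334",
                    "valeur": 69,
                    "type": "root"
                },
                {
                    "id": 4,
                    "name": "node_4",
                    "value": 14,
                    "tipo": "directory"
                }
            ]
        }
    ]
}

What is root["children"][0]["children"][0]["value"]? 9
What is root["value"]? 21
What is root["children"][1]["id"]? 568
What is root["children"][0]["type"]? "leaf"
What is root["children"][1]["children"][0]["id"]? 334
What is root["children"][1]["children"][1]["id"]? 4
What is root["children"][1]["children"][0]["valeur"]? 69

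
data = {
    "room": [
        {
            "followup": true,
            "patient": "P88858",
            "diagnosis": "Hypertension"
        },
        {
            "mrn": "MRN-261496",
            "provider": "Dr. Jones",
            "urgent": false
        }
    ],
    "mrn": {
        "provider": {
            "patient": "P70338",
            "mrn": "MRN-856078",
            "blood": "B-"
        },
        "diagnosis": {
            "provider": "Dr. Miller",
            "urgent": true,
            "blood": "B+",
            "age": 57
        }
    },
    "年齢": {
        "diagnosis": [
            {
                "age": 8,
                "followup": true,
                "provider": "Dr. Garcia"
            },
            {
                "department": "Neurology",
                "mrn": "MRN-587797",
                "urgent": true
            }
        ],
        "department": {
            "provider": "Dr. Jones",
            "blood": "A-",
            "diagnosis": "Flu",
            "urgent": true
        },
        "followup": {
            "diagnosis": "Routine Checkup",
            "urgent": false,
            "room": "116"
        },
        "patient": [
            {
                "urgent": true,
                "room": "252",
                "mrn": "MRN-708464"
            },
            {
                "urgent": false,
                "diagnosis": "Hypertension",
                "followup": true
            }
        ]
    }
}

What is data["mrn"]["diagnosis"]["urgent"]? True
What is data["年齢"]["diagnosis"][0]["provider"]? "Dr. Garcia"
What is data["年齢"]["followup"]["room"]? "116"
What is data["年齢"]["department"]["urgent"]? True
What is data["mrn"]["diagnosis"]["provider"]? "Dr. Miller"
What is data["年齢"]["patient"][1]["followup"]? True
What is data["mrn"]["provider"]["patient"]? "P70338"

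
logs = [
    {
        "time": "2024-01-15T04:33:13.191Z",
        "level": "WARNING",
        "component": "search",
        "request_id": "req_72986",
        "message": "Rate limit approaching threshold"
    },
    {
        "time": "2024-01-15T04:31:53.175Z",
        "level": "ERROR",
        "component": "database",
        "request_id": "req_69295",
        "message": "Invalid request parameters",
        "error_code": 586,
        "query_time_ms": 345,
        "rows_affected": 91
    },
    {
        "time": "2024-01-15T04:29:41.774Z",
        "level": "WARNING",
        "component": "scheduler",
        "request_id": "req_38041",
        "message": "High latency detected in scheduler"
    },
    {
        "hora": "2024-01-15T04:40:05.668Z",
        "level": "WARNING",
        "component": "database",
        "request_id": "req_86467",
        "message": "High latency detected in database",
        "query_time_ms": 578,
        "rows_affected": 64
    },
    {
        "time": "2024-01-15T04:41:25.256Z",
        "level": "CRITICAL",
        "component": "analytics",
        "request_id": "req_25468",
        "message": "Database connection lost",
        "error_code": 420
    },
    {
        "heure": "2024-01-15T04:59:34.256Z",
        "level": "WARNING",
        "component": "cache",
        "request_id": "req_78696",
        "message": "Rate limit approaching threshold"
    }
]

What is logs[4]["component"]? "analytics"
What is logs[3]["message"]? "High latency detected in database"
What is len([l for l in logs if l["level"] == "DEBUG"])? 0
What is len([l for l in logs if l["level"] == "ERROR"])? 1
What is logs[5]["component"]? "cache"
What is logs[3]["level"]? "WARNING"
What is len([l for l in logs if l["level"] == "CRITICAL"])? 1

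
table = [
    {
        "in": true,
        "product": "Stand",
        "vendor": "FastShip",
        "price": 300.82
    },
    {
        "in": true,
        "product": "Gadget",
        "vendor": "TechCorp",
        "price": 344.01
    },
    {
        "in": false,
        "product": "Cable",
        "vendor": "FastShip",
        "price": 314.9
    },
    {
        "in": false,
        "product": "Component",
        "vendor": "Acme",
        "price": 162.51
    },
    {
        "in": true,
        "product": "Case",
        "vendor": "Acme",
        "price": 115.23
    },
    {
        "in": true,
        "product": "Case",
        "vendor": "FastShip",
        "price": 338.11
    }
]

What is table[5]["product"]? "Case"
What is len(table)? 6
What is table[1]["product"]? "Gadget"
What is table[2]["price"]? 314.9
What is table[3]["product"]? "Component"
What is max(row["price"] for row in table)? 344.01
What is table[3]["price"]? 162.51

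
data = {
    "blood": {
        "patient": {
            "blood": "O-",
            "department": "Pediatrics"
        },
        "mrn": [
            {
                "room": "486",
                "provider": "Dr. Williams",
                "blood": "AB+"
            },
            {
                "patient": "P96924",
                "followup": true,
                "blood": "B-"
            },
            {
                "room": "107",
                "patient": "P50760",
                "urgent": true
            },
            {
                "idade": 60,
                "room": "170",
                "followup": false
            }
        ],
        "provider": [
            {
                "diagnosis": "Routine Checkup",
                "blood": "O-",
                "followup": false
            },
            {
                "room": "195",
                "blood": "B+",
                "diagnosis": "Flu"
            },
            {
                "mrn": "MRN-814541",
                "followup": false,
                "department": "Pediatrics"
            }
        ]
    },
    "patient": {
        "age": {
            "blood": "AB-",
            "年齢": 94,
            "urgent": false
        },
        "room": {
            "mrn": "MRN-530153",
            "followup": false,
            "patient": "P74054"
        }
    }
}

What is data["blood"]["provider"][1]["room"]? "195"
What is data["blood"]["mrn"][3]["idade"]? 60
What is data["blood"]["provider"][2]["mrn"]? "MRN-814541"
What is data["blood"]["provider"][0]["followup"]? False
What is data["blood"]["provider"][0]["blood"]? "O-"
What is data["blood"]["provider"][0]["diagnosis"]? "Routine Checkup"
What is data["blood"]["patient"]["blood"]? "O-"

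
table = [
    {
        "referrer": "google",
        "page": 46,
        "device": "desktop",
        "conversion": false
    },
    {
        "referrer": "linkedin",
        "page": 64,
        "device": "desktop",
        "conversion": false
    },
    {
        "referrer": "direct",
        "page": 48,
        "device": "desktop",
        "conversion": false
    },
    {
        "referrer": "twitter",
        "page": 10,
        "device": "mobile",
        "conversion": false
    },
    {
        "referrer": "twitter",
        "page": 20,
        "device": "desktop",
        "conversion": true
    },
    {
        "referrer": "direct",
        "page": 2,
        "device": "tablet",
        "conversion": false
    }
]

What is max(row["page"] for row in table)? 64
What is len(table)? 6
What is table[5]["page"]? 2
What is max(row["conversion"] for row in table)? True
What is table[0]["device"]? "desktop"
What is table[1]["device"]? "desktop"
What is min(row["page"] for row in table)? 2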